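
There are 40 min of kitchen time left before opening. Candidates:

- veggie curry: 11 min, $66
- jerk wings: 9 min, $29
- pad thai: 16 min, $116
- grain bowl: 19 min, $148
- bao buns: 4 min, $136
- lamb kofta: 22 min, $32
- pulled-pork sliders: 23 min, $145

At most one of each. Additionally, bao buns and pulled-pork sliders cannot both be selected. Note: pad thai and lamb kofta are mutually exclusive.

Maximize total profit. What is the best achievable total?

400

By profit per min: bao buns 34.00, grain bowl 7.79, pad thai 7.25 lead.
Pad thai + grain bowl + bao buns uses 39 of the 40 min and totals 400.
Every other selection either busts 40 min or breaks a pairing rule or fails to beat 400.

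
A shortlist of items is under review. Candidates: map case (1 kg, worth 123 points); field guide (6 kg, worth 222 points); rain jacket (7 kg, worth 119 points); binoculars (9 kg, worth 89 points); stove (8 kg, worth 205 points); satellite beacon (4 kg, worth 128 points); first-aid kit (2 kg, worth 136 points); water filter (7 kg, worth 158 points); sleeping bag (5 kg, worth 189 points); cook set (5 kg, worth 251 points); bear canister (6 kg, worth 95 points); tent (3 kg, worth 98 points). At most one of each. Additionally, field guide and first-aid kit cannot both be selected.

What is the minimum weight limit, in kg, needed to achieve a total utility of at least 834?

Look for the lowest-weight combination reaching 834.
map case + stove + satellite beacon + first-aid kit + cook set: 843 utility at 20 kg.
Below 20 kg the best achievable stays under 834.

20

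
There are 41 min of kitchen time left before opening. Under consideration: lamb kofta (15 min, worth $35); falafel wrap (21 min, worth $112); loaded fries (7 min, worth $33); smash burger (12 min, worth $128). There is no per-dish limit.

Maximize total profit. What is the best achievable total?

By profit per min: smash burger 10.67, falafel wrap 5.33, loaded fries 4.71, lamb kofta 2.33 lead.
The ratio ordering already packs tightly: 3×smash burger, 36 min, 384.

384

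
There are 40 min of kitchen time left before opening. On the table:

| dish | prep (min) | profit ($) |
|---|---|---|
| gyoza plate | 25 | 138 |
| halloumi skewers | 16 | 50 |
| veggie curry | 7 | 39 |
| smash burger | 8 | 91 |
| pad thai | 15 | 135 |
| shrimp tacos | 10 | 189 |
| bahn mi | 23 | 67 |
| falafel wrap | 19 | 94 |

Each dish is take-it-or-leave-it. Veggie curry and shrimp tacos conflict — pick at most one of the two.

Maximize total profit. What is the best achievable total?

415

Density check — shrimp tacos 18.90, smash burger 11.38, pad thai 9.00, veggie curry 5.57 are the best per min.
Smash burger + pad thai + shrimp tacos uses 33 of the 40 min and totals 415.
Next best is smash burger + shrimp tacos + falafel wrap at 374 (37 min) — short by 41.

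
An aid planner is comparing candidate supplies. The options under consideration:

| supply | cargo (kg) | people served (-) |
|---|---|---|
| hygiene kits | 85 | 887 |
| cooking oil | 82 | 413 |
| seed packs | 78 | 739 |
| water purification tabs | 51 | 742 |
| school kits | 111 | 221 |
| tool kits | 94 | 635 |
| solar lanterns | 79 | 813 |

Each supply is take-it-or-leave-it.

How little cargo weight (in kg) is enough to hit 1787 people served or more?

208

Look for the lowest-cargo combination reaching 1787.
seed packs + water purification tabs + solar lanterns reaches 2294 using 208 kg.
No combination under 208 kg hits 1787.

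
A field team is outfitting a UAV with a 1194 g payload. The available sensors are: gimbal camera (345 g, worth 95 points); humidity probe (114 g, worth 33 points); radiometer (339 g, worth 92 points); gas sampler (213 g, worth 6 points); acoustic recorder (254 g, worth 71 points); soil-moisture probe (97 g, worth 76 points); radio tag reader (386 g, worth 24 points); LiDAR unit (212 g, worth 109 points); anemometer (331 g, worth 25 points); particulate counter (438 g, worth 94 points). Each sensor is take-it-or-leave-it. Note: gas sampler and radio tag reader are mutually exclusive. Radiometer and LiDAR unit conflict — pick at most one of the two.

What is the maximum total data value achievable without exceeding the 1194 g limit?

384

Gimbal camera + humidity probe + acoustic recorder + soil-moisture probe + LiDAR unit uses 1022 of the 1194 g and totals 384.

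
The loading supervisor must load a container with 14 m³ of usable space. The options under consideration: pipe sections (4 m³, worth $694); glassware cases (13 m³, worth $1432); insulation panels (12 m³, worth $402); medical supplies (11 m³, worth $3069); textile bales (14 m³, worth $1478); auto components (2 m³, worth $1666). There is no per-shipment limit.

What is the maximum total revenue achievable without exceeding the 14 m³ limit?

Best packing: 7×auto components — 14 m³, 11662 total.
That's the maximum — no swap from here does better than 11662.

11662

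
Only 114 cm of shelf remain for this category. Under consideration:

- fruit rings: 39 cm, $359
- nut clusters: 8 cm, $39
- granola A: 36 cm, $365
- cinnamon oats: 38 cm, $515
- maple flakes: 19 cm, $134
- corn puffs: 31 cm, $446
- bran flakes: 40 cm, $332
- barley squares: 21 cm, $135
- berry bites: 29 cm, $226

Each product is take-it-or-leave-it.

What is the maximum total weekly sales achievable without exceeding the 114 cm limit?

1365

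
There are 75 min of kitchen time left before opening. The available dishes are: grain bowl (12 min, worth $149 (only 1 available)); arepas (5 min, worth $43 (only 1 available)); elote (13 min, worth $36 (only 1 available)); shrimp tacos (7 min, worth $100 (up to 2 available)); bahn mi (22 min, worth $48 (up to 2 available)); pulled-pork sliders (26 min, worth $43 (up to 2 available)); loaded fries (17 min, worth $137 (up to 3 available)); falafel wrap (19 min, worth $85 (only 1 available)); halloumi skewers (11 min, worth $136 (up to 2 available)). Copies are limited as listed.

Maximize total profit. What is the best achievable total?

Grain bowl + arepas + 2×shrimp tacos + loaded fries + 2×halloumi skewers uses 70 of the 75 min and totals 801.

801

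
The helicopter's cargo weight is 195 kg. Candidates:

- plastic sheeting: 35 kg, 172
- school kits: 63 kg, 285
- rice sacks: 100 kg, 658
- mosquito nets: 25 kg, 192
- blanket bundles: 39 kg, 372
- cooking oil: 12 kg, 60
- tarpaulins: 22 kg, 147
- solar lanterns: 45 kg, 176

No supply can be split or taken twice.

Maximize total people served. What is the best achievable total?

1369

Density check — blanket bundles 9.54, mosquito nets 7.68, tarpaulins 6.68, rice sacks 6.58 are the best per kg.
The ratio ordering already packs tightly: rice sacks + mosquito nets + blanket bundles + tarpaulins, 186 kg, 1369.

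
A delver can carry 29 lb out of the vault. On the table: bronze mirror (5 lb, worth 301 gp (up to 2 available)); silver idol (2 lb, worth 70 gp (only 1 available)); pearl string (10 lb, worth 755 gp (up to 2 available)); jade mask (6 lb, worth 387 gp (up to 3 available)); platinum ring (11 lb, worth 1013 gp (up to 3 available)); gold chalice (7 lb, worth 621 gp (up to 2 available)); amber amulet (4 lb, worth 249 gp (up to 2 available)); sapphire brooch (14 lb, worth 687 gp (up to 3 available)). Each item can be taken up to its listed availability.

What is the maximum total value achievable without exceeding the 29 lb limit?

2647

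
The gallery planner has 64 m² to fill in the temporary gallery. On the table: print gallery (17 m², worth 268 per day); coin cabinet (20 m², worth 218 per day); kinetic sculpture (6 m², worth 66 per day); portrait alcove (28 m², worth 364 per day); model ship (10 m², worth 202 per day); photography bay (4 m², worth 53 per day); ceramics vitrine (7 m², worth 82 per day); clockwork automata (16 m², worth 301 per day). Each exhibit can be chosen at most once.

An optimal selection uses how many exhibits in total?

Best achievable expected visitors is 989.
print gallery + coin cabinet + model ship + clockwork automata hits 989 at 63 m².
Every optimal selection uses 4 exhibits.

4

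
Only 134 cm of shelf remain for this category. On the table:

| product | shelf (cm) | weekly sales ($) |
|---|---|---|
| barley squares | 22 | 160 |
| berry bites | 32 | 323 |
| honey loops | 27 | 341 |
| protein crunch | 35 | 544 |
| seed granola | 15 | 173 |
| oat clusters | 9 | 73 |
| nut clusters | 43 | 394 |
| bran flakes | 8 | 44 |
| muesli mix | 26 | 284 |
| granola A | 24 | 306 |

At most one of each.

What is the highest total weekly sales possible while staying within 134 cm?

1687

By weekly sales per cm: protein crunch 15.54, granola A 12.75, honey loops 12.63 lead.
The ratio heuristic lands on honey loops + protein crunch + seed granola + muesli mix + granola A (1648) but leaves 7 cm idle.
Dropping muesli mix frees 26 cm; slotting in berry bites (32 cm) lifts the total to 1687 at 133 cm.
The closest alternative, honey loops + protein crunch + seed granola + muesli mix + granola A, reaches only 1648.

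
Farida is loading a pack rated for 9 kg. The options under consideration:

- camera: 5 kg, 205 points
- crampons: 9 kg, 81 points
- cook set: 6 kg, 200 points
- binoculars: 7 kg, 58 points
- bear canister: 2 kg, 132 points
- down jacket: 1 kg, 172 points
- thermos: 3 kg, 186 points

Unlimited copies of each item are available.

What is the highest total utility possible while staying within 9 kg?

Ranking by ratio (utility/kg): down jacket 172.00, bear canister 66.00, thermos 62.00.
9×down jacket uses 9 of the 9 kg and totals 1548.
That's the maximum — no swap from here does better than 1548.

1548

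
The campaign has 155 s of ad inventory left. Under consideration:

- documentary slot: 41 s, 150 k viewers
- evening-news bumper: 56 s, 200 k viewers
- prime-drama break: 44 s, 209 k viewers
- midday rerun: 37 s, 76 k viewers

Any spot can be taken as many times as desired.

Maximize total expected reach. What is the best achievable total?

627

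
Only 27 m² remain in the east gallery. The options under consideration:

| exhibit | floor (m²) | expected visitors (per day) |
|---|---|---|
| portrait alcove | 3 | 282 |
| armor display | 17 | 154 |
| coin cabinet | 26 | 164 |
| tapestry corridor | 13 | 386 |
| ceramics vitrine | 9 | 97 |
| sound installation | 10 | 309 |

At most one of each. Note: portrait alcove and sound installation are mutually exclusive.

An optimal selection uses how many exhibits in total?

3

The maximum expected visitors within 27 m² is 765.
For example portrait alcove + tapestry corridor + ceramics vitrine achieves it, using 25 m².
All optima have 3 exhibits.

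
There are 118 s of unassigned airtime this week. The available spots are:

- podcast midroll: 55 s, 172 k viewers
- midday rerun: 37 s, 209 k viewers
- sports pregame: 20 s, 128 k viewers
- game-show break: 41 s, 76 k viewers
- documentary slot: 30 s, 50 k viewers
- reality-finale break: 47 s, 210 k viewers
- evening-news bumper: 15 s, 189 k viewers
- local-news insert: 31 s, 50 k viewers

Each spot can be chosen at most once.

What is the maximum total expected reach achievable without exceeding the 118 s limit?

Density check — evening-news bumper 12.60, sports pregame 6.40, midday rerun 5.65 are the best per s.
The ratio heuristic lands on midday rerun + sports pregame + game-show break + evening-news bumper (602) but leaves 5 s idle.
Replace sports pregame and game-show break with reality-finale break: the trade gains 6 net, giving 608 at 99 s.

608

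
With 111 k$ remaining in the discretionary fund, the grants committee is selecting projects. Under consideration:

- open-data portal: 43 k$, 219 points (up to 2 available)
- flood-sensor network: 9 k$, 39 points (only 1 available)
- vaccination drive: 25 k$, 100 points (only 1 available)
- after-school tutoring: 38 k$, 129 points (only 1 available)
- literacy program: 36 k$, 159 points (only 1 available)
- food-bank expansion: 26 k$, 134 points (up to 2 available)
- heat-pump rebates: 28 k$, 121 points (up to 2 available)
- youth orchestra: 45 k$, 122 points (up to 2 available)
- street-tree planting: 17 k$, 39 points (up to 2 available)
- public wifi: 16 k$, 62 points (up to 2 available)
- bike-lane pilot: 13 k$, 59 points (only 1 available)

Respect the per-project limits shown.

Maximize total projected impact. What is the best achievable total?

549

Filling by ratio: open-data portal + 2×food-bank expansion + bike-lane pilot for 546, with 3 k$ left unused.
Dropping bike-lane pilot frees 13 k$; slotting in public wifi (16 k$) lifts the total to 549 at 111 k$.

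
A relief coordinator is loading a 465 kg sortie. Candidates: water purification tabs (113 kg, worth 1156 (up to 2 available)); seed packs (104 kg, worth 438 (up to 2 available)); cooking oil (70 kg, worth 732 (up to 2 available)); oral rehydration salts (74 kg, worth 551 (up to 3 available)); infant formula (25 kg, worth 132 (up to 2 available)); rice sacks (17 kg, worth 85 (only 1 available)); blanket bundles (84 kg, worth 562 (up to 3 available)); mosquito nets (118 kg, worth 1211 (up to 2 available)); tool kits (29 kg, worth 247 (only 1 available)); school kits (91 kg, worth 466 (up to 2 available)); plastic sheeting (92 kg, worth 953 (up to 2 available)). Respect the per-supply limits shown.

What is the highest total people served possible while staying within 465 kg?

4784

Ranking by ratio (people served/kg): cooking oil 10.46, plastic sheeting 10.36, mosquito nets 10.26, water purification tabs 10.23.
The ratio heuristic lands on 2×cooking oil + rice sacks + mosquito nets + 2×plastic sheeting (4666) but leaves 6 kg idle.
Replace rice sacks and plastic sheeting with water purification tabs: the trade gains 118 net, giving 4784 at 463 kg.
Every other selection either busts 465 kg or exceeds an availability limit or fails to beat 4784.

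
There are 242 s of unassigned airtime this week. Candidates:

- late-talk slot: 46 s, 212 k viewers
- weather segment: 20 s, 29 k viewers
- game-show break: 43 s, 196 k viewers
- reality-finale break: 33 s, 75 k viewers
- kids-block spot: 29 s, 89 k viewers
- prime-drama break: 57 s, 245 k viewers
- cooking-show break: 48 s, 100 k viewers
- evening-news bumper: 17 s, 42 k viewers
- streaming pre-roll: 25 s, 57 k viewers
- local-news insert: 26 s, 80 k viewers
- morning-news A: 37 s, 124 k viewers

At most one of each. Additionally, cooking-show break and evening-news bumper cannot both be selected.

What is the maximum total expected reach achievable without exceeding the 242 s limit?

Ranking by ratio (expected reach/s): late-talk slot 4.61, game-show break 4.56, prime-drama break 4.30.
Best packing: late-talk slot + game-show break + kids-block spot + prime-drama break + local-news insert + morning-news A — 238 s, 946 total.

946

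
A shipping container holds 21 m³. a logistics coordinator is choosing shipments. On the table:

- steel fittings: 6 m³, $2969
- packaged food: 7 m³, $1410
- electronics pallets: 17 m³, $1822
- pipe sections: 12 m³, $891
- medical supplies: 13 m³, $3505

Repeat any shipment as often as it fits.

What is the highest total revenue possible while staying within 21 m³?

By revenue per m³: steel fittings 494.83, medical supplies 269.62, packaged food 201.43 lead.
Best packing: 3×steel fittings — 18 m³, 8907 total.

8907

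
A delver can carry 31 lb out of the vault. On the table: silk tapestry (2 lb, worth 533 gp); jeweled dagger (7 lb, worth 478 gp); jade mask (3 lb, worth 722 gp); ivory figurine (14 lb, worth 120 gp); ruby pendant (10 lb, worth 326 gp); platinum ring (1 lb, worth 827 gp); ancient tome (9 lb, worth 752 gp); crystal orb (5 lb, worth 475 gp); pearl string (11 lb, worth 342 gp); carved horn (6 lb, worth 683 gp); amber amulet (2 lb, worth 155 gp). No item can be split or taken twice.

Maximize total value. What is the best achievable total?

4150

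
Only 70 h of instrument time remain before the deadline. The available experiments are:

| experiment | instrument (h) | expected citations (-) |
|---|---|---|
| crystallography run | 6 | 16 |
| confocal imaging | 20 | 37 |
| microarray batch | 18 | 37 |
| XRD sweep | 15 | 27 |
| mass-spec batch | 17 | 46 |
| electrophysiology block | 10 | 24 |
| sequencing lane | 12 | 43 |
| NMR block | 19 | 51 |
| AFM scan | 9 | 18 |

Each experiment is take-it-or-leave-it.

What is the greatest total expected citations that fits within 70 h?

183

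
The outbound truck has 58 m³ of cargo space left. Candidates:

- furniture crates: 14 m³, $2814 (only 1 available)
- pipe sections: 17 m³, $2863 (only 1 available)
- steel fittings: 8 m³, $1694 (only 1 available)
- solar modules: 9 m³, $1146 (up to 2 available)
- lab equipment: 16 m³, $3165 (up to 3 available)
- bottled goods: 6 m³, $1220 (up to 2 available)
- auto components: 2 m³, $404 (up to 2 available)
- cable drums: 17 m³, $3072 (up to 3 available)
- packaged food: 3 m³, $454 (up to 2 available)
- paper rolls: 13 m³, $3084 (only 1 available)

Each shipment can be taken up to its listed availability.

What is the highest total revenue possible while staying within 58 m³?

12019

By revenue per m³: paper rolls 237.23, steel fittings 211.75, bottled goods 203.33, auto components 202.00 lead.
Filling by ratio: furniture crates + steel fittings + 2×bottled goods + 2×auto components + 2×packaged food + paper rolls for 11748, with 1 m³ left unused.
Replace 2×bottled goods and packaged food with lab equipment: the trade gains 271 net, giving 12019 at 58 m³.
Every other selection either busts 58 m³ or exceeds an availability limit or fails to beat 12019.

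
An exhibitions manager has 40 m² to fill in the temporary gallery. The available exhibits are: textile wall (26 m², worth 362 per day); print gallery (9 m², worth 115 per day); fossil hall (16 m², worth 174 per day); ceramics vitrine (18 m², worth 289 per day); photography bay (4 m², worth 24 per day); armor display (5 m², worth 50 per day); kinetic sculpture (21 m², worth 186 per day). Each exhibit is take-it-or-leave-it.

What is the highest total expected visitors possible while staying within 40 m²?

527

Density check — ceramics vitrine 16.06, textile wall 13.92, print gallery 12.78 are the best per m².
Filling by ratio: print gallery + ceramics vitrine + photography bay + armor display for 478, with 4 m² left unused.
Replace ceramics vitrine and photography bay with textile wall: the trade gains 49 net, giving 527 at 40 m².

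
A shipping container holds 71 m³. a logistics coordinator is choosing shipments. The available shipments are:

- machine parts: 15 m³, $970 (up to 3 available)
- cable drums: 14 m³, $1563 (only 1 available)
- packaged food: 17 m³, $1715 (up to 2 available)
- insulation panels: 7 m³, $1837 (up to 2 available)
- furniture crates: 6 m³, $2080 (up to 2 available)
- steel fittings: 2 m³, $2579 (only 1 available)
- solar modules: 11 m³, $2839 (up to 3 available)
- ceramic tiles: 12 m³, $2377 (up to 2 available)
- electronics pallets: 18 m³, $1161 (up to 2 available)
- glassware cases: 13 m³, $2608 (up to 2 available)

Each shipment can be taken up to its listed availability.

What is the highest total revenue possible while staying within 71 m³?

20010

Greedy by ratio would take 2×insulation panels + 2×furniture crates + steel fittings + 3×solar modules: 61 m³ used, total 18930.
Replace 2×insulation panels with 2×ceramic tiles: the trade gains 1080 net, giving 20010 at 71 m³.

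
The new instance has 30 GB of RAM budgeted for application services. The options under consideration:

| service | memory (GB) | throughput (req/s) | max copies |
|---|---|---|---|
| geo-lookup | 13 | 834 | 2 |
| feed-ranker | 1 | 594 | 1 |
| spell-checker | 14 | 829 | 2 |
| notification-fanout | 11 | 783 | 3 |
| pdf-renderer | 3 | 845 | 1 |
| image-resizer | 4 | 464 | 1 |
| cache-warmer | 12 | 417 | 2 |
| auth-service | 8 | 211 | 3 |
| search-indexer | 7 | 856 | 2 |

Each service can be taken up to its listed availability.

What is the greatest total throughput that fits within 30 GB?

3934

By throughput per GB: feed-ranker 594.00, pdf-renderer 281.67, search-indexer 122.29, image-resizer 116.00 lead.
Taking the top-ratio services first gives feed-ranker + pdf-renderer + image-resizer + auth-service + 2×search-indexer for 3826 (30 GB).
Dropping image-resizer and auth-service frees 12 GB; slotting in notification-fanout (11 GB) lifts the total to 3934 at 29 GB.
That's the maximum — no swap from here does better than 3934.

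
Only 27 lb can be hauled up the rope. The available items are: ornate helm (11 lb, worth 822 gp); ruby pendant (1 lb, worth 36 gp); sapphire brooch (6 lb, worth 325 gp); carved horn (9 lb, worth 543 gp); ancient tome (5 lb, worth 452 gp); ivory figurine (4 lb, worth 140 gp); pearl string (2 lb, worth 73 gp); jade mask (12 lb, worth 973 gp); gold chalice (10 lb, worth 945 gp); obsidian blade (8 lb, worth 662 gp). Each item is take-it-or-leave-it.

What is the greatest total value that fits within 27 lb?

Greedy by ratio would take ruby pendant + ancient tome + pearl string + gold chalice + obsidian blade: 26 lb used, total 2168.
The 11 lb tied up in ruby pendant and pearl string and obsidian blade is better spent on jade mask — total rises to 2370 (27 lb).
Every other selection either busts 27 lb or fails to beat 2370.

2370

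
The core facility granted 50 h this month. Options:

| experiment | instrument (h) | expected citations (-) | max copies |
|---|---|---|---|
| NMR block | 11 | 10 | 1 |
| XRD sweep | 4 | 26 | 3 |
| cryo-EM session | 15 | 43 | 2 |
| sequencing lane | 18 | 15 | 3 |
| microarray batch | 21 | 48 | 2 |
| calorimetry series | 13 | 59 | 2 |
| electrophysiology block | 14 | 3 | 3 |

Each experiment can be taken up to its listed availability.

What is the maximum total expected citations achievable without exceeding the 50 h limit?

Ranking by ratio (expected citations/h): XRD sweep 6.50, calorimetry series 4.54, cryo-EM session 2.87, microarray batch 2.29.
Filling by ratio: NMR block + 3×XRD sweep + 2×calorimetry series for 206, with 1 h left unused.
The 15 h tied up in NMR block and XRD sweep is better spent on cryo-EM session — total rises to 213 (49 h).

213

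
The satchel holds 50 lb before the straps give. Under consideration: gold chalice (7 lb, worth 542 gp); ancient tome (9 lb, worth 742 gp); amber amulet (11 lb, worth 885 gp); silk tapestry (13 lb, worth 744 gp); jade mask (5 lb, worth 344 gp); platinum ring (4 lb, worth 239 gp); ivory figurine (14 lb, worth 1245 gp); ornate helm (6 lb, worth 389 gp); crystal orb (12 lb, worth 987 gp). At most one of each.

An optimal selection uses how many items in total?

5

The maximum value within 50 lb is 4098.
For example ancient tome + amber amulet + platinum ring + ivory figurine + crystal orb achieves it, using 50 lb.
All optima have 5 items.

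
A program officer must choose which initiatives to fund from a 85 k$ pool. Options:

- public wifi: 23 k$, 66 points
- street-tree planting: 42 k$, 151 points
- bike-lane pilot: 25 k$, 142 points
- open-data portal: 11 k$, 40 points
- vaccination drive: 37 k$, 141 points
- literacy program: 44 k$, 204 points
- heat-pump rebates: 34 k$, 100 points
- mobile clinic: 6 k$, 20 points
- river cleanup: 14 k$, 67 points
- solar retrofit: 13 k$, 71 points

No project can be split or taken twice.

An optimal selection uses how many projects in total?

3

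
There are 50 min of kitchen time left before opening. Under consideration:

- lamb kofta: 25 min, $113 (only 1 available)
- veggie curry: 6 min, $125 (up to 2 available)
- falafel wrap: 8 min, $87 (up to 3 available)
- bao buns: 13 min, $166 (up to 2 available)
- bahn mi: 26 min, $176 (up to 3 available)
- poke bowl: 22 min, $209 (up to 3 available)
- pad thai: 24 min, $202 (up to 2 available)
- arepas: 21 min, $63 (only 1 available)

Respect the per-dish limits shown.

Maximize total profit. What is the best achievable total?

Ranking by ratio (profit/min): veggie curry 20.83, bao buns 12.77, falafel wrap 10.88, poke bowl 9.50.
Greedy by ratio would take 2×veggie curry + falafel wrap + 2×bao buns: 46 min used, total 669.
Dropping bao buns frees 13 min; slotting in 2×falafel wrap (16 min) lifts the total to 677 at 49 min.

677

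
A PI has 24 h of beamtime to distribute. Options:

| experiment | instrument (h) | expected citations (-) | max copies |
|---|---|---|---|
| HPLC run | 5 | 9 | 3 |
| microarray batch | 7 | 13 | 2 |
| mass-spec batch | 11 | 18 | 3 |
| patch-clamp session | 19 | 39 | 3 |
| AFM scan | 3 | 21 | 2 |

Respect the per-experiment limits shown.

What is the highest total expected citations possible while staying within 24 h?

Ranking by ratio (expected citations/h): AFM scan 7.00, patch-clamp session 2.05, microarray batch 1.86, HPLC run 1.80.
Filling by ratio: 2×microarray batch + 2×AFM scan for 68, with 4 h left unused.
Dropping microarray batch frees 7 h; slotting in mass-spec batch (11 h) lifts the total to 73 at 24 h.

73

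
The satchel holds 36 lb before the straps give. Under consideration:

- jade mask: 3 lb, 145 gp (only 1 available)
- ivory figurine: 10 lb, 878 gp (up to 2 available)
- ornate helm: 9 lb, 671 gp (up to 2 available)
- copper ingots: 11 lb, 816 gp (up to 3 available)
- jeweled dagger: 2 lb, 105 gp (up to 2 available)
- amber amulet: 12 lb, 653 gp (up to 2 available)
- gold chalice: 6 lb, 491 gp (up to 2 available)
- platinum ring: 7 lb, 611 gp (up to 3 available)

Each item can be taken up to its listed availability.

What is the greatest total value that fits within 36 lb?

3083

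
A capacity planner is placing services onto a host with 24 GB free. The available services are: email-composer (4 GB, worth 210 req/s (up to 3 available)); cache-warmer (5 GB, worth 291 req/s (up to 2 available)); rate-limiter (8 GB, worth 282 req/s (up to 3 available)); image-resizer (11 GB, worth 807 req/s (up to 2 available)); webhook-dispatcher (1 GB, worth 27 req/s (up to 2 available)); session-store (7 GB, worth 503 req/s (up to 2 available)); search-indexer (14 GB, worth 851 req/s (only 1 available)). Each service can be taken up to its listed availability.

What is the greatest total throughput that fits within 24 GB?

1668

By throughput per GB: image-resizer 73.36, session-store 71.86, search-indexer 60.79 lead.
Best packing: 2×image-resizer + 2×webhook-dispatcher — 24 GB, 1668 total.
No other feasible combination exceeds 1668.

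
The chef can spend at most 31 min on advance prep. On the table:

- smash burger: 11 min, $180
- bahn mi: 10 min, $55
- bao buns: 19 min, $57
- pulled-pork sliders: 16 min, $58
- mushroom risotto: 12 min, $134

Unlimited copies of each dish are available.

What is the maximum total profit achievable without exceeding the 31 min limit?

Density check — smash burger 16.36, mushroom risotto 11.17, bahn mi 5.50, pulled-pork sliders 3.62 are the best per min.
Taking 2×smash burger: 22 min used, 360 in profit.
The spare 9 min is too small for any remaining dish, and no exchange beats 360.

360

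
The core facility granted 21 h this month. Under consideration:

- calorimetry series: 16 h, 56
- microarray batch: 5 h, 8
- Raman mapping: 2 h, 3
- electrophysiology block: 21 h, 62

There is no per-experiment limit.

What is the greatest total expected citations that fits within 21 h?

64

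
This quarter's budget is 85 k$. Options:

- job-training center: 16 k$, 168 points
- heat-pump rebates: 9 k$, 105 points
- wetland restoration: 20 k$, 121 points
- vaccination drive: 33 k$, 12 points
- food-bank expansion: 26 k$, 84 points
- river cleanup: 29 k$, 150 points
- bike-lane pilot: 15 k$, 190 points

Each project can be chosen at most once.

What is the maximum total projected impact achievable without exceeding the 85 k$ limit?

629

Taking the top-ratio projects first gives job-training center + heat-pump rebates + wetland restoration + bike-lane pilot for 584 (60 k$).
Replace heat-pump rebates with river cleanup: the trade gains 45 net, giving 629 at 80 k$.
That's the maximum — no swap from here does better than 629.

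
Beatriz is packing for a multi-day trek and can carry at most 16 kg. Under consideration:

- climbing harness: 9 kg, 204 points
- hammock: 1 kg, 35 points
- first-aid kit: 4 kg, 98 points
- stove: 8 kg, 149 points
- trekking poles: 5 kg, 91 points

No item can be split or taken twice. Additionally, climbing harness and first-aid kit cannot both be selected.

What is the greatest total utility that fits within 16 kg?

330

Climbing harness + hammock + trekking poles uses 15 of the 16 kg and totals 330.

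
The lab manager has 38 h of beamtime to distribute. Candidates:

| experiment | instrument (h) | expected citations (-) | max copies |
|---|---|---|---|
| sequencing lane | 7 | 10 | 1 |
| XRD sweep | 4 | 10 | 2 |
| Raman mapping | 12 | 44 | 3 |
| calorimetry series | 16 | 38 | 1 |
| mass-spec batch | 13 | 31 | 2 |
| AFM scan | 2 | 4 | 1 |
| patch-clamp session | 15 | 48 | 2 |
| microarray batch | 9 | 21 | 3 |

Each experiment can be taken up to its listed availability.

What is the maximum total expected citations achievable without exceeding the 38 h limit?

136

Density check — Raman mapping 3.67, patch-clamp session 3.20, XRD sweep 2.50, mass-spec batch 2.38 are the best per h.
Best packing: 3×Raman mapping + AFM scan — 38 h, 136 total.
Every other selection either busts 38 h or exceeds an availability limit or fails to beat 136.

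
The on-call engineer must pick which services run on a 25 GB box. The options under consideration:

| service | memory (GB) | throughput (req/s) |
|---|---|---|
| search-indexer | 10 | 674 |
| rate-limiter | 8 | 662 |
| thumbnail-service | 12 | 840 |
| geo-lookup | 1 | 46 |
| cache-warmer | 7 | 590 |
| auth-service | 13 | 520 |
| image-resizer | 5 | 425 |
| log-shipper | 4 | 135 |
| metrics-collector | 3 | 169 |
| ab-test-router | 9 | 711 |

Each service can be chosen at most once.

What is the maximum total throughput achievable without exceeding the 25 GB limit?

Density check — image-resizer 85.00, cache-warmer 84.29, rate-limiter 82.75, ab-test-router 79.00 are the best per GB.
Taking the top-ratio services first gives rate-limiter + geo-lookup + cache-warmer + image-resizer + metrics-collector for 1892 (24 GB).
Dropping image-resizer and metrics-collector frees 8 GB; slotting in ab-test-router (9 GB) lifts the total to 2009 at 25 GB.
Runner-up rate-limiter + image-resizer + metrics-collector + ab-test-router tops out at 1967.

2009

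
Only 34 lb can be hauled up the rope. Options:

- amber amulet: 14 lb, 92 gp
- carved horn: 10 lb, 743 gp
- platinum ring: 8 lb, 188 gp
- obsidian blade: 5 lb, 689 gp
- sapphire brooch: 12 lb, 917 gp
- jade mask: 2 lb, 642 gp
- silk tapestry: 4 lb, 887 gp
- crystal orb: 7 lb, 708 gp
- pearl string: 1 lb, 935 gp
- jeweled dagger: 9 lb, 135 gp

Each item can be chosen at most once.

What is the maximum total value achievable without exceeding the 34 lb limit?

4813

Greedy by ratio would take obsidian blade + sapphire brooch + jade mask + silk tapestry + crystal orb + pearl string: 31 lb used, total 4778.
Dropping crystal orb frees 7 lb; slotting in carved horn (10 lb) lifts the total to 4813 at 34 lb.
That's the maximum — no swap from here does better than 4813.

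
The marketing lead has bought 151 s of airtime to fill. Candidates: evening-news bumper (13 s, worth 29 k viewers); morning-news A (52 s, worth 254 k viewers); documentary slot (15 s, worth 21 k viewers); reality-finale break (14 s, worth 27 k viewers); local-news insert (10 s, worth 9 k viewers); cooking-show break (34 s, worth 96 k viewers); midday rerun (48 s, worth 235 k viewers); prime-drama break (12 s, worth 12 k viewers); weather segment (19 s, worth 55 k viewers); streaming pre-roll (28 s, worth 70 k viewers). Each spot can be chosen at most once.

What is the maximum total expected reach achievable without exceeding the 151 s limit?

Evening-news bumper + morning-news A + cooking-show break + midday rerun uses 147 of the 151 s and totals 614.

614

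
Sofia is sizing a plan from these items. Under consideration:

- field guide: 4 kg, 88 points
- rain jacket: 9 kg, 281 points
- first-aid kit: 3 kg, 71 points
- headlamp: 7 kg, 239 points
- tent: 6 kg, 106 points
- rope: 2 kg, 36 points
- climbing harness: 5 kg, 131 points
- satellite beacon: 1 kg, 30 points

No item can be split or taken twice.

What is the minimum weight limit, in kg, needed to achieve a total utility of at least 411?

Look for the lowest-weight combination reaching 411.
Taking rain jacket + climbing harness gives 412 (≥ 411) for 14 kg.
Any bundle with less than 14 kg falls short of 411.

14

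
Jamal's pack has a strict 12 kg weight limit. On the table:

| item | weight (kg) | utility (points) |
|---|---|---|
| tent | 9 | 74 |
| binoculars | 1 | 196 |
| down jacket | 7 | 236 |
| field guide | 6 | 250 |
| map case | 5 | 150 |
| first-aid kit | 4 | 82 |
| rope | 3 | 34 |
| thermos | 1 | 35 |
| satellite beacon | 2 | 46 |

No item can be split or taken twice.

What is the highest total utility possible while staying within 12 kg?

The ratio heuristic lands on binoculars + field guide + thermos + satellite beacon (527) but leaves 2 kg idle.
Replace thermos and satellite beacon with map case: the trade gains 69 net, giving 596 at 12 kg.
The closest alternative, binoculars + field guide + first-aid kit + thermos, reaches only 563.

596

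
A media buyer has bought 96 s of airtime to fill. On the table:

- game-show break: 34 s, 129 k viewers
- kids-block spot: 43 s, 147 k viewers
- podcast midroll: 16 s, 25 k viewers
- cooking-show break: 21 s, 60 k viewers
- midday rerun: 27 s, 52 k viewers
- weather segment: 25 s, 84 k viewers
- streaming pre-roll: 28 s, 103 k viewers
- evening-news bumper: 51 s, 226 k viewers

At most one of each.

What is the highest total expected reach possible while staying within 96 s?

373

Filling by ratio: game-show break + evening-news bumper for 355, with 11 s left unused.
Replace game-show break with kids-block spot: the trade gains 18 net, giving 373 at 94 s.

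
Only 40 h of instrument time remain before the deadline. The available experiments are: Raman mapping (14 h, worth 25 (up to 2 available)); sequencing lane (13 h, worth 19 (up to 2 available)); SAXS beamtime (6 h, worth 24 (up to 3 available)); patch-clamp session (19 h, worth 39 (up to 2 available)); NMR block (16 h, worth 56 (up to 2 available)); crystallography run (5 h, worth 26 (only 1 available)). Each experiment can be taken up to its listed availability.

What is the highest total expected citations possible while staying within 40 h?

Density check — crystallography run 5.20, SAXS beamtime 4.00, NMR block 3.50, patch-clamp session 2.05 are the best per h.
Taking 3×SAXS beamtime + NMR block + crystallography run: 39 h used, 154 in expected citations.

154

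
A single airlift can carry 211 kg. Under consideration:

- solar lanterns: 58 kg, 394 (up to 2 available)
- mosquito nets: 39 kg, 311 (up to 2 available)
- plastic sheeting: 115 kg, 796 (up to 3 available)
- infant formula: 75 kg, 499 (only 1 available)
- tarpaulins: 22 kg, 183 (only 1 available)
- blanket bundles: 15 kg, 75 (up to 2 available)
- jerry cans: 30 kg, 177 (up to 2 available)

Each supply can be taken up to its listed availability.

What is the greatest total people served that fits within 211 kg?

Taking the top-ratio supplies first gives solar lanterns + 2×mosquito nets + tarpaulins + blanket bundles + jerry cans for 1451 (203 kg).
The 67 kg tied up in tarpaulins and blanket bundles and jerry cans is better spent on infant formula — total rises to 1515 (211 kg).
That's the maximum — no swap from here does better than 1515.

1515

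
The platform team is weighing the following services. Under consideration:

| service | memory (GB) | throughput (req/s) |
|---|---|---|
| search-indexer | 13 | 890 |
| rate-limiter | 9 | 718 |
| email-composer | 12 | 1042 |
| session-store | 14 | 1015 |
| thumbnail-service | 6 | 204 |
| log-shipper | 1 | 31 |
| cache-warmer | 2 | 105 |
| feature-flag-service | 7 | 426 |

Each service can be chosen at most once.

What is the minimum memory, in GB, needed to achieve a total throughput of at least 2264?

30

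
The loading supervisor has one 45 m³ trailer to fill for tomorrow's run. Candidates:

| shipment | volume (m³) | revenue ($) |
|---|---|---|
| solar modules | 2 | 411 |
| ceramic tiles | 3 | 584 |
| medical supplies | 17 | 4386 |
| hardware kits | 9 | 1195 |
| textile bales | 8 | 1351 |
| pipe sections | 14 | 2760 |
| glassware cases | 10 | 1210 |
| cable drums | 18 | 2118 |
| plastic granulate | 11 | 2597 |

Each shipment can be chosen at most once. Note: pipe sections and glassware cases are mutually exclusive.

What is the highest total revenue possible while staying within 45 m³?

10327

A density-first pass picks solar modules + medical supplies + pipe sections + plastic granulate — 10154 at 44 m³.
The 2 m³ tied up in solar modules is better spent on ceramic tiles — total rises to 10327 (45 m³).
Every other selection either busts 45 m³ or breaks a pairing rule or fails to beat 10327.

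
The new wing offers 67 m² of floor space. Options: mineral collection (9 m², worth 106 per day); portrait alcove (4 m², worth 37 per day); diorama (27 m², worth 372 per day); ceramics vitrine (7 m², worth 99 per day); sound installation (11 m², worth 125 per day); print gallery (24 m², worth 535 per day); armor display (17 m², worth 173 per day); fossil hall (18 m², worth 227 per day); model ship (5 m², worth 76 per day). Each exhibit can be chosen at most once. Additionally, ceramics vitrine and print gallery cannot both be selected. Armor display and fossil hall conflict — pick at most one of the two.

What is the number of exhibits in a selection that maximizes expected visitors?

Best achievable expected visitors is 1108.
For example diorama + sound installation + print gallery + model ship achieves it, using 67 m².
Every optimal selection uses 4 exhibits.

4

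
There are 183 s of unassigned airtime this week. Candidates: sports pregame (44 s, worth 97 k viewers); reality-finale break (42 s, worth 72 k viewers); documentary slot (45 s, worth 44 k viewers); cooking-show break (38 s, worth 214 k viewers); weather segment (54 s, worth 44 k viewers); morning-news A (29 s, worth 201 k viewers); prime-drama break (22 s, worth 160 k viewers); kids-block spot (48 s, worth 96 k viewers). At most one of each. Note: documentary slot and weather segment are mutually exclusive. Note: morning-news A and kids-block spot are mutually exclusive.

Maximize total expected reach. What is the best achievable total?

Ranking by ratio (expected reach/s): prime-drama break 7.27, morning-news A 6.93, cooking-show break 5.63.
Sports pregame + reality-finale break + cooking-show break + morning-news A + prime-drama break uses 175 of the 183 s and totals 744.

744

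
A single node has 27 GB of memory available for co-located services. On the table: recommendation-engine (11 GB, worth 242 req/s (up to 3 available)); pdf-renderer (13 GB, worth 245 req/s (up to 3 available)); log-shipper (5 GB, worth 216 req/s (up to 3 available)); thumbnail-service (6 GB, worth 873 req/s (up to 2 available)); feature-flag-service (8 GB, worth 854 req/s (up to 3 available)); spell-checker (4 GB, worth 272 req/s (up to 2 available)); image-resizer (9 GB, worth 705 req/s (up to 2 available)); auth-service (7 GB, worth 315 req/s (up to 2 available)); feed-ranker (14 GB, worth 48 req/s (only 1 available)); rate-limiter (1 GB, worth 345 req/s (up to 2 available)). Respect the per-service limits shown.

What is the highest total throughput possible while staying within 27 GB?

3562

Taking 2×thumbnail-service + feature-flag-service + spell-checker + 2×rate-limiter: 26 GB used, 3562 in throughput.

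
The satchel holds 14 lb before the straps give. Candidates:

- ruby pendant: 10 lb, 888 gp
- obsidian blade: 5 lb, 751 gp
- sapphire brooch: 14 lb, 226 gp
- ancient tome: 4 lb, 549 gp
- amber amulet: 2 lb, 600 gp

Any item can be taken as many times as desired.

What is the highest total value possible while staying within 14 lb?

4200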